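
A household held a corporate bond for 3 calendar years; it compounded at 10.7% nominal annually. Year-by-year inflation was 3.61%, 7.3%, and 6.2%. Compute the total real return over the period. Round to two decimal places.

14.90%

Cumulative inflation factor: 1.0361 × 1.073 × 1.062 ≈ 1.18066.
Nominal growth factor: 1.35657. Real growth factor = 1.35657 / 1.18066 ≈ 1.14899.
Total real return ≈ 14.8992%.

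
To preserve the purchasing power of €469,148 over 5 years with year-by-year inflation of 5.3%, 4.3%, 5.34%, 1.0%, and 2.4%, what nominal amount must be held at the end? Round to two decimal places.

Cumulative price-level factor: 1.053 × 1.043 × 1.0534 × 1.010 × 1.024 ≈ 1.1965402825.
The nominal amount required is €469,148 scaled up by that factor.

€561,354.48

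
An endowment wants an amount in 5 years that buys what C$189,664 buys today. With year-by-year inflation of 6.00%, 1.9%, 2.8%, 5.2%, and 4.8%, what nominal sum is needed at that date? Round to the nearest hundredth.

C$232,185.50

Cumulative price-level factor: 1.0600 × 1.019 × 1.028 × 1.052 × 1.048 ≈ 1.2241938303.
Multiplying C$189,664 by the price-level factor gives the future nominal sum.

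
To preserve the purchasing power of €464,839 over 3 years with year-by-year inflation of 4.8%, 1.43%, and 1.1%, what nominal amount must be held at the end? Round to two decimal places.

Cumulative price-level factor: 1.048 × 1.0143 × 1.011 = 1.0746792504.
The nominal amount required is €464,839 scaled up by that factor.

€499,552.83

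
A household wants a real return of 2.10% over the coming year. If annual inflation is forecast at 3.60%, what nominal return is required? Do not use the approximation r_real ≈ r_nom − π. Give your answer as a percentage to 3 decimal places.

5.776%

By the Fisher equation, 1 + r_nom = (1 + 2.10%)(1 + 3.60%) = 1.0210 × 1.0360 = 1.057756.
So r_nom = 5.7756%.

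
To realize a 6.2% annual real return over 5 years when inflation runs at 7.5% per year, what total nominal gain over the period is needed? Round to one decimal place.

93.9%

Required annual nominal rate: (1+6.2%)(1+7.5%) − 1 = 14.165%.
Cumulative over 5 years: (1 + 0.14165)^5 − 1 ≈ 0.93939.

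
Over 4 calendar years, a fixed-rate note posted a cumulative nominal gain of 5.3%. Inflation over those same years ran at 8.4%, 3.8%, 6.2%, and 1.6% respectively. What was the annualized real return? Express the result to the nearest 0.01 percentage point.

Cumulative inflation factor: 1.084 × 1.038 × 1.062 × 1.016 ≈ 1.21407.
Nominal growth factor: 1.05300. Real growth factor = 1.05300 / 1.21407 ≈ 0.86733.
Annualized: 0.86733^(1/4) − 1 ≈ -0.03496.

-3.50%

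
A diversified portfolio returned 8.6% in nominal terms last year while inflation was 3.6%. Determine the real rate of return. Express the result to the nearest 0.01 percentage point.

Real return via the Fisher equation: (1 + 8.6%)/(1 + 3.6%) − 1 = 1.086/1.036 − 1 ≈ 0.04826.

4.83%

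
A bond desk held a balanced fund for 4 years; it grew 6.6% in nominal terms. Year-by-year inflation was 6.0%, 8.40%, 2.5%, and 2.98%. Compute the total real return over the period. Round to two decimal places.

-12.11%

Cumulative inflation factor: 1.060 × 1.0840 × 1.025 × 1.0298 ≈ 1.21286.
Nominal growth factor: 1.06600. Real growth factor = 1.06600 / 1.21286 ≈ 0.87891.
Total real return ≈ -12.1088%.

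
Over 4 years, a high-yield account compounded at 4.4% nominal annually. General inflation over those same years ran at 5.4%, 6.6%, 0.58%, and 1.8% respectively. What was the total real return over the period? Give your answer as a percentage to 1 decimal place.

3.3%

Cumulative inflation factor: 1.054 × 1.066 × 1.0058 × 1.018 ≈ 1.15042.
Nominal growth factor: 1.18796. Real growth factor = 1.18796 / 1.15042 ≈ 1.03263.
Total real return ≈ 3.2630%.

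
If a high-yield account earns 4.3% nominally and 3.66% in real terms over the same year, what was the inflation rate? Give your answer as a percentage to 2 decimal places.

From (1+r_nom) = (1+r_real)(1+π), we get 1+π = (1 + 4.3%)/(1 + 3.66%) = 1.043/1.0366 ≈ 1.00617.
So π ≈ 0.6174%.

0.62%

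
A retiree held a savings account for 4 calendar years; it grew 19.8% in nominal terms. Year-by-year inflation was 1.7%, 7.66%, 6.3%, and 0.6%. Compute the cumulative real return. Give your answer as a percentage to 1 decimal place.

2.3%

Cumulative inflation factor: 1.017 × 1.0766 × 1.063 × 1.006 ≈ 1.17086.
Nominal growth factor: 1.19800. Real growth factor = 1.19800 / 1.17086 ≈ 1.02318.
Total real return ≈ 2.3176%.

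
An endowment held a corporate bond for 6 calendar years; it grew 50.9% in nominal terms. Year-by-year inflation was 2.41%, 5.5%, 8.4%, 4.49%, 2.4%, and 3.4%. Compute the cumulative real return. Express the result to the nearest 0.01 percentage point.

Cumulative inflation factor: 1.0241 × 1.055 × 1.084 × 1.0449 × 1.024 × 1.034 ≈ 1.29574.
Nominal growth factor: 1.50900. Real growth factor = 1.50900 / 1.29574 ≈ 1.16458.
Total real return ≈ 16.4582%.

16.46%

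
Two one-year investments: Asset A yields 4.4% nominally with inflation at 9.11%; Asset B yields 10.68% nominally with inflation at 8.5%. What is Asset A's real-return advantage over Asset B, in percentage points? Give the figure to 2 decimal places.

-6.33

Asset A real return: 1.044/1.0911 − 1 = -4.317%.
Asset B real return: 1.1068/1.085 − 1 = 2.009%.
Difference: -4.317 − 2.009 = -6.326 pp.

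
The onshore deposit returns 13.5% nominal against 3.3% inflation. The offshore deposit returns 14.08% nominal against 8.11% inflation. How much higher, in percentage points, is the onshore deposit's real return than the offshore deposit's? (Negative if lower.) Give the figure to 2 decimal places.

The onshore deposit real return: 1.135/1.033 − 1 = 9.874%.
The offshore deposit real return: 1.1408/1.0811 − 1 = 5.522%.
Difference: 9.874 − 5.522 = 4.352 pp.

4.35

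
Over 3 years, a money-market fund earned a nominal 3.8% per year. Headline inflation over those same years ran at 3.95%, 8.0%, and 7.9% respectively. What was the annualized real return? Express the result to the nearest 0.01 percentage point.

-2.63%

Cumulative inflation factor: 1.0395 × 1.080 × 1.079 ≈ 1.21135.
Nominal growth factor: 1.11839. Real growth factor = 1.11839 / 1.21135 ≈ 0.92326.
Annualized: 0.92326^(1/3) − 1 ≈ -0.02626.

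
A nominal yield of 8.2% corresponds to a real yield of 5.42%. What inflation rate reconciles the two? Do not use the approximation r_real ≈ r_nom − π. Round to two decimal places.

From (1+r_nom) = (1+r_real)(1+π), we get 1+π = (1 + 8.2%)/(1 + 5.42%) = 1.082/1.0542 ≈ 1.02637.
So π ≈ 2.6371%.

2.64%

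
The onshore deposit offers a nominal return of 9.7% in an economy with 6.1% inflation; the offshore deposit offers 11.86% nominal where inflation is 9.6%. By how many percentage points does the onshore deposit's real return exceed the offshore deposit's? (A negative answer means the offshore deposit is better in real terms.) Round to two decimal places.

1.33

The onshore deposit real return: 1.097/1.061 − 1 = 3.393%.
The offshore deposit real return: 1.1186/1.096 − 1 = 2.062%.
Difference: 3.393 − 2.062 = 1.331 pp.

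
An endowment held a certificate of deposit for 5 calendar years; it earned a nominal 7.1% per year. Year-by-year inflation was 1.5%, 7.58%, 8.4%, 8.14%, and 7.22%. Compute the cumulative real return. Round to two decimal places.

2.67%

Cumulative inflation factor: 1.015 × 1.0758 × 1.084 × 1.0814 × 1.0722 ≈ 1.37243.
Nominal growth factor: 1.40912. Real growth factor = 1.40912 / 1.37243 ≈ 1.02673.
Total real return ≈ 2.6735%.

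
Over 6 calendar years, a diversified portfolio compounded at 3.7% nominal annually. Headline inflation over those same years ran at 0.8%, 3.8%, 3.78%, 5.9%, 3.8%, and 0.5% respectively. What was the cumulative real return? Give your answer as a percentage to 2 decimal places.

Cumulative inflation factor: 1.008 × 1.038 × 1.0378 × 1.059 × 1.038 × 1.005 ≈ 1.19958.
Nominal growth factor: 1.24358. Real growth factor = 1.24358 / 1.19958 ≈ 1.03667.
Total real return ≈ 3.6673%.

3.67%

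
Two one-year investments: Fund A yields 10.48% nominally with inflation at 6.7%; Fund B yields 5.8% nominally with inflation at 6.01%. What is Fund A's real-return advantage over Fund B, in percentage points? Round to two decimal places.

Fund A real return: 1.1048/1.067 − 1 = 3.543%.
Fund B real return: 1.058/1.0601 − 1 = -0.198%.
Difference: 3.543 − (-0.198) = 3.741 pp.

3.74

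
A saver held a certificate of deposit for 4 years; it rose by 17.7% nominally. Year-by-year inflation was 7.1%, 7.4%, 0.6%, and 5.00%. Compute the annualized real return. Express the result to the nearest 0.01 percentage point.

-0.79%

Cumulative inflation factor: 1.071 × 1.074 × 1.006 × 1.0500 ≈ 1.21501.
Nominal growth factor: 1.17700. Real growth factor = 1.17700 / 1.21501 ≈ 0.96871.
Annualized: 0.96871^(1/4) − 1 ≈ -0.00792.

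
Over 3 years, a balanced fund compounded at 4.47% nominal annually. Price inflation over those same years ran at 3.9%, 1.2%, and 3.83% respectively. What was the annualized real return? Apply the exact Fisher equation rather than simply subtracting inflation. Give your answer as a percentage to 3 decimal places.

Cumulative inflation factor: 1.039 × 1.012 × 1.0383 ≈ 1.09174.
Nominal growth factor: 1.14018. Real growth factor = 1.14018 / 1.09174 ≈ 1.04437.
Annualized: 1.04437^(1/3) − 1 ≈ 0.01458.

1.458%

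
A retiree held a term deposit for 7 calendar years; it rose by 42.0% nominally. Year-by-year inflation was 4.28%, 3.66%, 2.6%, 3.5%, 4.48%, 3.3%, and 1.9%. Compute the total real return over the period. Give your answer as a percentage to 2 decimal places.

Cumulative inflation factor: 1.0428 × 1.0366 × 1.026 × 1.035 × 1.0448 × 1.033 × 1.019 ≈ 1.26243.
Nominal growth factor: 1.42000. Real growth factor = 1.42000 / 1.26243 ≈ 1.12481.
Total real return ≈ 12.4814%.

12.48%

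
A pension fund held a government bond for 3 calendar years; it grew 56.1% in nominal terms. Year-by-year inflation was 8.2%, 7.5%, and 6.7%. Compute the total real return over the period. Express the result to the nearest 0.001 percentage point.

25.777%

Cumulative inflation factor: 1.082 × 1.075 × 1.067 ≈ 1.24108.
Nominal growth factor: 1.56100. Real growth factor = 1.56100 / 1.24108 ≈ 1.25777.
Total real return ≈ 25.7774%.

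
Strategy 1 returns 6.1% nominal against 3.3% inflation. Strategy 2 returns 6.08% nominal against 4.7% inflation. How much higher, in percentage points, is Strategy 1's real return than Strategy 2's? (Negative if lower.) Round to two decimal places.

Strategy 1 real return: 1.061/1.033 − 1 = 2.711%.
Strategy 2 real return: 1.0608/1.047 − 1 = 1.318%.
Difference: 2.711 − 1.318 = 1.393 pp.

1.39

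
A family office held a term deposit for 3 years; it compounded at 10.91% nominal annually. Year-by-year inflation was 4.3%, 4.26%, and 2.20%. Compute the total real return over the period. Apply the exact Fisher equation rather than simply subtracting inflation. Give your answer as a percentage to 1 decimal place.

22.8%

Cumulative inflation factor: 1.043 × 1.0426 × 1.0220 ≈ 1.11136.
Nominal growth factor: 1.36431. Real growth factor = 1.36431 / 1.11136 ≈ 1.22761.
Total real return ≈ 22.7607%.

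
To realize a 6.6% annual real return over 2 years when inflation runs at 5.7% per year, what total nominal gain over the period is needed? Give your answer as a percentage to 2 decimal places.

Required annual nominal rate: (1+6.6%)(1+5.7%) − 1 = 12.6762%.
Cumulative over 2 years: (1 + 0.126762)^2 − 1 ≈ 0.26959.

26.96%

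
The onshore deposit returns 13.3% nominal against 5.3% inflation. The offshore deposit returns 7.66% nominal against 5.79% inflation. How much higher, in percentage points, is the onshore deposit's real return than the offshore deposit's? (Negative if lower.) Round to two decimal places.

5.83

The onshore deposit real return: 1.133/1.053 − 1 = 7.597%.
The offshore deposit real return: 1.0766/1.0579 − 1 = 1.768%.
Difference: 7.597 − 1.768 = 5.829 pp.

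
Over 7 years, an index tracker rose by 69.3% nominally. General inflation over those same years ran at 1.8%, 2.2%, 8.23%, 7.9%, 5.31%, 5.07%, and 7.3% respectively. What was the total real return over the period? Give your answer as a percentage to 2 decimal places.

Cumulative inflation factor: 1.018 × 1.022 × 1.0823 × 1.079 × 1.0531 × 1.0507 × 1.073 ≈ 1.44250.
Nominal growth factor: 1.69300. Real growth factor = 1.69300 / 1.44250 ≈ 1.17366.
Total real return ≈ 17.3657%.

17.37%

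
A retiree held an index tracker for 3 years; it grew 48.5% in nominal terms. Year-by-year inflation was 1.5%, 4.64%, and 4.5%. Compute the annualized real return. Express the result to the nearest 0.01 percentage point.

10.19%

Cumulative inflation factor: 1.015 × 1.0464 × 1.045 ≈ 1.10989.
Nominal growth factor: 1.48500. Real growth factor = 1.48500 / 1.10989 ≈ 1.33797.
Annualized: 1.33797^(1/3) − 1 ≈ 0.10192.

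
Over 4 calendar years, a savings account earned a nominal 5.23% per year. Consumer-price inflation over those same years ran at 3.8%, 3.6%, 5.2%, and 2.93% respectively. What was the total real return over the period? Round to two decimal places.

Cumulative inflation factor: 1.038 × 1.036 × 1.052 × 1.0293 ≈ 1.16443.
Nominal growth factor: 1.22619. Real growth factor = 1.22619 / 1.16443 ≈ 1.05304.
Total real return ≈ 5.3037%.

5.30%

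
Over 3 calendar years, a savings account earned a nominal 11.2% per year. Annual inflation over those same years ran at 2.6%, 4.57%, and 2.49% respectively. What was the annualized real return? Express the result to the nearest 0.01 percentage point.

7.74%

Cumulative inflation factor: 1.026 × 1.0457 × 1.0249 ≈ 1.09960.
Nominal growth factor: 1.37504. Real growth factor = 1.37504 / 1.09960 ≈ 1.25048.
Annualized: 1.25048^(1/3) − 1 ≈ 0.07736.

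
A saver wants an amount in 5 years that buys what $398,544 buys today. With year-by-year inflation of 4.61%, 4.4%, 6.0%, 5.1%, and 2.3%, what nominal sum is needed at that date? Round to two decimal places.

$496,059.98

Cumulative price-level factor: 1.0461 × 1.044 × 1.060 × 1.051 × 1.023 ≈ 1.2446805863.
Multiplying $398,544 by the price-level factor gives the future nominal sum.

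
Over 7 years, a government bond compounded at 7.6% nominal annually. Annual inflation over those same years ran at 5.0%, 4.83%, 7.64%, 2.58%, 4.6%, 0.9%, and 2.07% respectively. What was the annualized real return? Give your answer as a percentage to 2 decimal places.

3.54%

Cumulative inflation factor: 1.050 × 1.0483 × 1.0764 × 1.0258 × 1.046 × 1.009 × 1.0207 ≈ 1.30928.
Nominal growth factor: 1.66988. Real growth factor = 1.66988 / 1.30928 ≈ 1.27542.
Annualized: 1.27542^(1/7) − 1 ≈ 0.03536.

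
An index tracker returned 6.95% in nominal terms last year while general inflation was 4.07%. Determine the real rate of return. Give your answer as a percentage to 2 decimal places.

2.77%

Real return via the Fisher equation: (1 + 6.95%)/(1 + 4.07%) − 1 = 1.0695/1.0407 − 1 ≈ 0.02767.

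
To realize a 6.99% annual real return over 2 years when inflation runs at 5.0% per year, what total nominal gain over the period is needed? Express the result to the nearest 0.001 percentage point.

Required annual nominal rate: (1+6.99%)(1+5.0%) − 1 = 12.3395%.
Cumulative over 2 years: (1 + 0.123395)^2 − 1 ≈ 0.26202.

26.202%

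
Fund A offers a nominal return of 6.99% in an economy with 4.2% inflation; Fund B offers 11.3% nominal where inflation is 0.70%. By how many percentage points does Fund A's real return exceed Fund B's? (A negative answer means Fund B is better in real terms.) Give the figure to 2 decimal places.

-7.85

Fund A real return: 1.0699/1.042 − 1 = 2.678%.
Fund B real return: 1.113/1.0070 − 1 = 10.526%.
Difference: 2.678 − 10.526 = -7.848 pp.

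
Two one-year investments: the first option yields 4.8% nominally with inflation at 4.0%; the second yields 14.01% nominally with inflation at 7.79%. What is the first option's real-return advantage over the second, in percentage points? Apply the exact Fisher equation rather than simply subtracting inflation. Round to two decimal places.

The first option real return: 1.048/1.040 − 1 = 0.769%.
The second real return: 1.1401/1.0779 − 1 = 5.770%.
Difference: 0.769 − 5.770 = -5.001 pp.

-5.00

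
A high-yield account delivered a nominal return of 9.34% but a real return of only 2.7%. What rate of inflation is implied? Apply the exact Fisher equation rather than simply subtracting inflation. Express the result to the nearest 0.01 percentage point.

6.47%

From (1+r_nom) = (1+r_real)(1+π), we get 1+π = (1 + 9.34%)/(1 + 2.7%) = 1.0934/1.027 ≈ 1.06465.
So π ≈ 6.4654%.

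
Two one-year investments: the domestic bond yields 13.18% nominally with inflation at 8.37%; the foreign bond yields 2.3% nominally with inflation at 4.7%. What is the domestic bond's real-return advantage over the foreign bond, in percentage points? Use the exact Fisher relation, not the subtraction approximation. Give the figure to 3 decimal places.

6.731

The domestic bond real return: 1.1318/1.0837 − 1 = 4.4385%.
The foreign bond real return: 1.023/1.047 − 1 = -2.2923%.
Difference: 4.4385 − (-2.2923) = 6.7308 pp.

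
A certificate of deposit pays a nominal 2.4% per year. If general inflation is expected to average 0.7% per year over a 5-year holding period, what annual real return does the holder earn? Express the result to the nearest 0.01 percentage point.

With constant rates the annual real return is the same each year: (1+2.4%)/(1+0.7%) − 1 = 0.01688.

1.69%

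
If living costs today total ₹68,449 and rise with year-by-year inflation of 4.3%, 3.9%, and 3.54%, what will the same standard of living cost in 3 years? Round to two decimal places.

₹76,802.46

Cumulative price-level factor: 1.043 × 1.039 × 1.0354 = 1.1220391658.
The nominal amount required is ₹68,449 scaled up by that factor.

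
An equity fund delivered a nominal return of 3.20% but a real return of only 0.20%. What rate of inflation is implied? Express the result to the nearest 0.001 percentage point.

2.994%

From (1+r_nom) = (1+r_real)(1+π), we get 1+π = (1 + 3.20%)/(1 + 0.20%) = 1.0320/1.0020 ≈ 1.02994.
So π ≈ 2.9940%.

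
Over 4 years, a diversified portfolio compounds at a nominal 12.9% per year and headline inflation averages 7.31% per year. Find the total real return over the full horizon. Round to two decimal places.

22.52%

The annual real rate is (1+12.9%)/(1+7.31%) − 1 = 5.2092%.
Compounded over 4 years: (1 + 0.052092)^4 − 1 ≈ 0.22522.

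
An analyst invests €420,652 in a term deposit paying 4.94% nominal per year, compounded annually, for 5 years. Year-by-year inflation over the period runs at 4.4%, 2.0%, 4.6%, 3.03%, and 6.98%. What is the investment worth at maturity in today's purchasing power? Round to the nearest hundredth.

Nominal value at maturity: €420,652 × (1 + 4.94%)^5 ≈ €535,338.23.
Price-level factor over 5 years: 1.044 × 1.020 × 1.046 × 1.0303 × 1.0698 ≈ 1.2277180710.
Dividing the nominal maturity value by the price-level factor gives the value in today's money.

€436,043.29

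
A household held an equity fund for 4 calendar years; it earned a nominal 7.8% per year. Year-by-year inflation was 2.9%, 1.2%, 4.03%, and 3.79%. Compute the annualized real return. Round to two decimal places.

4.69%

Cumulative inflation factor: 1.029 × 1.012 × 1.0403 × 1.0379 ≈ 1.12437.
Nominal growth factor: 1.35044. Real growth factor = 1.35044 / 1.12437 ≈ 1.20106.
Annualized: 1.20106^(1/4) − 1 ≈ 0.04687.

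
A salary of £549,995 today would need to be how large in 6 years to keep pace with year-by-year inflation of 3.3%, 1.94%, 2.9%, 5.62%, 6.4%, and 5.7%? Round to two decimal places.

Cumulative price-level factor: 1.033 × 1.0194 × 1.029 × 1.0562 × 1.064 × 1.057 ≈ 1.2871320483.
The nominal amount required is £549,995 scaled up by that factor.

£707,916.19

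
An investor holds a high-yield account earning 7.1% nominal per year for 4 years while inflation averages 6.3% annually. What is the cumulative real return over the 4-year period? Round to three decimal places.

The annual real rate is (1+7.1%)/(1+6.3%) − 1 = 0.7526%.
Compounded over 4 years: (1 + 0.007526)^4 − 1 ≈ 0.03045.

3.045%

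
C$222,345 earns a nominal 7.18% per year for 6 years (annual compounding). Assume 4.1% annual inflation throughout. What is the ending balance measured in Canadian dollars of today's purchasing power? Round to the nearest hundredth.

C$264,853.37

Nominal value at maturity: C$222,345 × (1 + 7.18%)^6 ≈ C$337,062.07.
Price-level factor over 6 years: (1 + 4.1%)^6 ≈ 1.2726365063.
The maturity value deflated by that factor is the answer in today's purchasing power.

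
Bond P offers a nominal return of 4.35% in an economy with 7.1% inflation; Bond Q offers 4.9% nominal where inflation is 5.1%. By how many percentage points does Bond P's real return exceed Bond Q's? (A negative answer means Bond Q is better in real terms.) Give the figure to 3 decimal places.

Bond P real return: 1.0435/1.071 − 1 = -2.5677%.
Bond Q real return: 1.049/1.051 − 1 = -0.1903%.
Difference: -2.5677 − (-0.1903) = -2.3774 pp.

-2.377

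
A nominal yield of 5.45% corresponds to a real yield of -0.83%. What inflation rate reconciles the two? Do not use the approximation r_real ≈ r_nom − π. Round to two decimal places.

6.33%

From (1+r_nom) = (1+r_real)(1+π), we get 1+π = (1 + 5.45%)/(1 − 0.83%) = 1.0545/0.9917 ≈ 1.06333.
So π ≈ 6.3326%.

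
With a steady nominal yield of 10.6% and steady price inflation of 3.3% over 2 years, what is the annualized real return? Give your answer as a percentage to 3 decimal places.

7.067%

With constant rates the annual real return is the same each year: (1+10.6%)/(1+3.3%) − 1 = 0.07067.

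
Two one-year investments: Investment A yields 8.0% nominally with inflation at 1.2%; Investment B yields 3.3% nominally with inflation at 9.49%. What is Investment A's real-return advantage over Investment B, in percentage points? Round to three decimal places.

Investment A real return: 1.080/1.012 − 1 = 6.7194%.
Investment B real return: 1.033/1.0949 − 1 = -5.6535%.
Difference: 6.7194 − (-5.6535) = 12.3729 pp.

12.373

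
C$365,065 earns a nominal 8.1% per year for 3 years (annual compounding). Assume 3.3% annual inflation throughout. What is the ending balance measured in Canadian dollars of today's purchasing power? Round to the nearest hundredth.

C$418,356.30

Nominal value at maturity: C$365,065 × (1 + 8.1%)^3 ≈ C$461,155.38.
Price-level factor over 3 years: (1 + 3.3%)^3 = 1.102302937.
The maturity value deflated by that factor is the answer in today's purchasing power.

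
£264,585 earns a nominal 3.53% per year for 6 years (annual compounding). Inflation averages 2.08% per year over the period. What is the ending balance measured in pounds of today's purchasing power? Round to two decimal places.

Nominal value at maturity: £264,585 × (1 + 3.53%)^6 ≈ £325,808.57.
Price-level factor over 6 years: (1 + 2.08%)^6 ≈ 1.1314724093.
Dividing the nominal maturity value by the price-level factor gives the value in today's money.

£287,950.96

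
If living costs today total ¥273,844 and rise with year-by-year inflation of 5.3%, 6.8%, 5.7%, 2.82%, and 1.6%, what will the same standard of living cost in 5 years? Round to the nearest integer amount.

Cumulative price-level factor: 1.053 × 1.068 × 1.057 × 1.0282 × 1.016 ≈ 1.2417835965.
The nominal amount required is ¥273,844 scaled up by that factor.

¥340,055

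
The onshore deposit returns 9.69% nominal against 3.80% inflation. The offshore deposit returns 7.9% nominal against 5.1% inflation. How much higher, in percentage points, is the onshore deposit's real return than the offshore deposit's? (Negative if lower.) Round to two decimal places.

3.01

The onshore deposit real return: 1.0969/1.0380 − 1 = 5.674%.
The offshore deposit real return: 1.079/1.051 − 1 = 2.664%.
Difference: 5.674 − 2.664 = 3.010 pp.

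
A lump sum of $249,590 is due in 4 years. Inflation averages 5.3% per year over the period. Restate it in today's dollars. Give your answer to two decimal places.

Price-level factor over 4 years: (1 + 5.3%)^4 ≈ 1.2294573985.
Purchasing power today: $249,590 divided by that factor.

$203,008.25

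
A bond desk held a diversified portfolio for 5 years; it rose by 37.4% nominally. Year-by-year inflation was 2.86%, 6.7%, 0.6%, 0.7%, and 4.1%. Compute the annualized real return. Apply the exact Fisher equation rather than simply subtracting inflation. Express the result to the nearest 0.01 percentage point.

Cumulative inflation factor: 1.0286 × 1.067 × 1.006 × 1.007 × 1.041 ≈ 1.15742.
Nominal growth factor: 1.37400. Real growth factor = 1.37400 / 1.15742 ≈ 1.18713.
Annualized: 1.18713^(1/5) − 1 ≈ 0.03490.

3.49%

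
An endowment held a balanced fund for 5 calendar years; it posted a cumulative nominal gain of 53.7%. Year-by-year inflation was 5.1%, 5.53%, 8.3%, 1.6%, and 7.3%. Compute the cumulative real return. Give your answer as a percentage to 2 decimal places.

17.37%

Cumulative inflation factor: 1.051 × 1.0553 × 1.083 × 1.016 × 1.073 ≈ 1.30949.
Nominal growth factor: 1.53700. Real growth factor = 1.53700 / 1.30949 ≈ 1.17374.
Total real return ≈ 17.3744%.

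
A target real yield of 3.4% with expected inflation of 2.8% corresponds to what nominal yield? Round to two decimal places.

By the Fisher equation, 1 + r_nom = (1 + 3.4%)(1 + 2.8%) = 1.034 × 1.028 = 1.062952.
So r_nom = 6.2952%.

6.30%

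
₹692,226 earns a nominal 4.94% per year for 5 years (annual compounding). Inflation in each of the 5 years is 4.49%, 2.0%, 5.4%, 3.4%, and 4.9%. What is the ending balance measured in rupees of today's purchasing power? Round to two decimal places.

Nominal value at maturity: ₹692,226 × (1 + 4.94%)^5 ≈ ₹880,953.95.
Price-level factor over 5 years: 1.0449 × 1.020 × 1.054 × 1.034 × 1.049 ≈ 1.2184607356.
The maturity value deflated by that factor is the answer in today's purchasing power.

₹723,005.61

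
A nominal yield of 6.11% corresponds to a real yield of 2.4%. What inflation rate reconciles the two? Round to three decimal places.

3.623%

From (1+r_nom) = (1+r_real)(1+π), we get 1+π = (1 + 6.11%)/(1 + 2.4%) = 1.0611/1.024 ≈ 1.03623.
So π ≈ 3.6230%.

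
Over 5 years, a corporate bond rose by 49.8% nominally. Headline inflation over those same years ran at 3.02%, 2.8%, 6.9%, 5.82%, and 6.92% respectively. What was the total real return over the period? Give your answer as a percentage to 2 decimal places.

Cumulative inflation factor: 1.0302 × 1.028 × 1.069 × 1.0582 × 1.0692 ≈ 1.28091.
Nominal growth factor: 1.49800. Real growth factor = 1.49800 / 1.28091 ≈ 1.16948.
Total real return ≈ 16.9480%.

16.95%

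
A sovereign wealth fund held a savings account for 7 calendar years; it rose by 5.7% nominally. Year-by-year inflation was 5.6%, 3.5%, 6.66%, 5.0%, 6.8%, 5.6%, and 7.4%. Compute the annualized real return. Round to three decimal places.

Cumulative inflation factor: 1.056 × 1.035 × 1.0666 × 1.050 × 1.068 × 1.056 × 1.074 ≈ 1.48264.
Nominal growth factor: 1.05700. Real growth factor = 1.05700 / 1.48264 ≈ 0.71292.
Annualized: 0.71292^(1/7) − 1 ≈ -0.04719.

-4.719%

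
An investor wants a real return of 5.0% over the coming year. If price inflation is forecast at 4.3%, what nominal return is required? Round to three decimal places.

By the Fisher equation, 1 + r_nom = (1 + 5.0%)(1 + 4.3%) = 1.050 × 1.043 = 1.09515.
So r_nom = 9.515%.

9.515%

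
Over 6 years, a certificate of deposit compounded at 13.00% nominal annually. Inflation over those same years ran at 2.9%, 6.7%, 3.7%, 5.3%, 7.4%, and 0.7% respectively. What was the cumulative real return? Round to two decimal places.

60.56%

Cumulative inflation factor: 1.029 × 1.067 × 1.037 × 1.053 × 1.074 × 1.007 ≈ 1.29664.
Nominal growth factor: 2.08195. Real growth factor = 2.08195 / 1.29664 ≈ 1.60565.
Total real return ≈ 60.5647%.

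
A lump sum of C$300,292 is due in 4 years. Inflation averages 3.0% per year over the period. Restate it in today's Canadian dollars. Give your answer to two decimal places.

Price-level factor over 4 years: (1 + 3.0%)^4 = 1.12550881.
Purchasing power today: C$300,292 divided by that factor.

C$266,805.55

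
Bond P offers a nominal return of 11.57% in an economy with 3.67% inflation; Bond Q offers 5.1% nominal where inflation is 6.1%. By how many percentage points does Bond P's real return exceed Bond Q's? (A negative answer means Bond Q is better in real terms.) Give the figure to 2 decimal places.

Bond P real return: 1.1157/1.0367 − 1 = 7.620%.
Bond Q real return: 1.051/1.061 − 1 = -0.943%.
Difference: 7.620 − (-0.943) = 8.563 pp.

8.56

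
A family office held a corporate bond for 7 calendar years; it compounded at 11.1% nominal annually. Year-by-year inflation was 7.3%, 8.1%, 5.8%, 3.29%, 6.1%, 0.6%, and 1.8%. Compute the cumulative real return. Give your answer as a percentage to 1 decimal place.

51.7%

Cumulative inflation factor: 1.073 × 1.081 × 1.058 × 1.0329 × 1.061 × 1.006 × 1.018 ≈ 1.37731.
Nominal growth factor: 2.08929. Real growth factor = 2.08929 / 1.37731 ≈ 1.51694.
Total real return ≈ 51.6938%.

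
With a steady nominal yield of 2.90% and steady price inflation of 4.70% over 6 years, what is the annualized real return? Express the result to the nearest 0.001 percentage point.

-1.719%

With constant rates the annual real return is the same each year: (1+2.90%)/(1+4.70%) − 1 = -0.01719.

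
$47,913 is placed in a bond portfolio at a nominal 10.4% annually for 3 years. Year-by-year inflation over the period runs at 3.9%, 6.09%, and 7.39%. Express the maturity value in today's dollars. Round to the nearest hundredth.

$54,463.65

Nominal value at maturity: $47,913 × (1 + 10.4%)^3 ≈ $64,470.43.
Price-level factor over 3 years: 1.039 × 1.0609 × 1.0739 ≈ 1.1837332299.
Dividing the nominal maturity value by the price-level factor gives the value in today's money.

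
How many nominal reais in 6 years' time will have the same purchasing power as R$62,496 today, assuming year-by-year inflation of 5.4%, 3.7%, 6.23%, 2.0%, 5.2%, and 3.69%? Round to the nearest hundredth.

Cumulative price-level factor: 1.054 × 1.037 × 1.0623 × 1.020 × 1.052 × 1.0369 ≈ 1.2918715519.
Multiplying R$62,496 by the price-level factor gives the future nominal sum.

R$80,736.80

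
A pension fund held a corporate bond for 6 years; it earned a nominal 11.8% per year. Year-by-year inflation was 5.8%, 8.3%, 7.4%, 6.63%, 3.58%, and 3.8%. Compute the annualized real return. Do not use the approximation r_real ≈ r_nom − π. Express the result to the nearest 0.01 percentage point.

5.57%

Cumulative inflation factor: 1.058 × 1.083 × 1.074 × 1.0663 × 1.0358 × 1.038 ≈ 1.41082.
Nominal growth factor: 1.95277. Real growth factor = 1.95277 / 1.41082 ≈ 1.38414.
Annualized: 1.38414^(1/6) − 1 ≈ 0.05567.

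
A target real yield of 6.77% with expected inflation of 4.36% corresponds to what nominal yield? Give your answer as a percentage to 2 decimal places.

By the Fisher equation, 1 + r_nom = (1 + 6.77%)(1 + 4.36%) = 1.0677 × 1.0436 = 1.11425172.
So r_nom = 11.425172%.

11.43%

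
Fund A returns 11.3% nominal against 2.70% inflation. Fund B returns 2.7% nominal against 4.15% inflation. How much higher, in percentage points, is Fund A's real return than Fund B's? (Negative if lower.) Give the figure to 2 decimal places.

9.77

Fund A real return: 1.113/1.0270 − 1 = 8.374%.
Fund B real return: 1.027/1.0415 − 1 = -1.392%.
Difference: 8.374 − (-1.392) = 9.766 pp.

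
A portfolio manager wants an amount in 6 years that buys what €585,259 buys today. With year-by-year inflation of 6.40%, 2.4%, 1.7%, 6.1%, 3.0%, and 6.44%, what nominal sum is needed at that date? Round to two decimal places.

Cumulative price-level factor: 1.0640 × 1.024 × 1.017 × 1.061 × 1.030 × 1.0644 ≈ 1.2889023396.
Multiplying €585,259 by the price-level factor gives the future nominal sum.

€754,341.69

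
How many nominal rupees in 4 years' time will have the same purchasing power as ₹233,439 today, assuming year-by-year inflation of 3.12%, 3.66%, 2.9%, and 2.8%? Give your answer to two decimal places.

₹263,958.72

Cumulative price-level factor: 1.0312 × 1.0366 × 1.029 × 1.028 ≈ 1.1307395903.
Multiplying ₹233,439 by the price-level factor gives the future nominal sum.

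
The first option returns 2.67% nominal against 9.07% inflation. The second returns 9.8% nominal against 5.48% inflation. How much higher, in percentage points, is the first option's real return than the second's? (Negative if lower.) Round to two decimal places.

The first option real return: 1.0267/1.0907 − 1 = -5.868%.
The second real return: 1.098/1.0548 − 1 = 4.096%.
Difference: -5.868 − 4.096 = -9.964 pp.

-9.96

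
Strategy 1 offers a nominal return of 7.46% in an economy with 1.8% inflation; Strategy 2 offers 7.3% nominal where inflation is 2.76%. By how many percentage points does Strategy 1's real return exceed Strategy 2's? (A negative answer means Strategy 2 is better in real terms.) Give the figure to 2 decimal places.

1.14

Strategy 1 real return: 1.0746/1.018 − 1 = 5.560%.
Strategy 2 real return: 1.073/1.0276 − 1 = 4.418%.
Difference: 5.560 − 4.418 = 1.142 pp.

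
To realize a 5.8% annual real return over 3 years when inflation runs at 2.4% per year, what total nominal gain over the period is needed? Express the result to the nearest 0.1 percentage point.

27.2%

Required annual nominal rate: (1+5.8%)(1+2.4%) − 1 = 8.3392%.
Cumulative over 3 years: (1 + 0.083392)^3 − 1 ≈ 0.27162.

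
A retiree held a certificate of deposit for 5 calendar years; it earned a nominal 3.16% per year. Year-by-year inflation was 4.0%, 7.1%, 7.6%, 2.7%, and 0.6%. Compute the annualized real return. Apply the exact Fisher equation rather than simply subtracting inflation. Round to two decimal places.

Cumulative inflation factor: 1.040 × 1.071 × 1.076 × 1.027 × 1.006 ≈ 1.23824.
Nominal growth factor: 1.16831. Real growth factor = 1.16831 / 1.23824 ≈ 0.94352.
Annualized: 0.94352^(1/5) − 1 ≈ -0.01156.

-1.16%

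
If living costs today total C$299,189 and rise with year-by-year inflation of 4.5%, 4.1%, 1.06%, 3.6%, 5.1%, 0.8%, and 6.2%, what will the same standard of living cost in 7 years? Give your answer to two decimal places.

Cumulative price-level factor: 1.045 × 1.041 × 1.0106 × 1.036 × 1.051 × 1.008 × 1.062 ≈ 1.2814268929.
Multiplying C$299,189 by the price-level factor gives the future nominal sum.

C$383,388.83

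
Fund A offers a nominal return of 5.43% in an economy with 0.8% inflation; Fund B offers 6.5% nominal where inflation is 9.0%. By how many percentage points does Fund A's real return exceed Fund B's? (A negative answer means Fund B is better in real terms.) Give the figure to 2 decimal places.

Fund A real return: 1.0543/1.008 − 1 = 4.593%.
Fund B real return: 1.065/1.090 − 1 = -2.294%.
Difference: 4.593 − (-2.294) = 6.887 pp.

6.89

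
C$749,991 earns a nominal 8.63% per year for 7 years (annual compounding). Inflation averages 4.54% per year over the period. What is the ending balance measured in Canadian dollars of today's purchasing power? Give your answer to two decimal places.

Nominal value at maturity: C$749,991 × (1 + 8.63%)^7 ≈ C$1,338,765.49.
Price-level factor over 7 years: (1 + 4.54%)^7 ≈ 1.3645123487.
Dividing the nominal maturity value by the price-level factor gives the value in today's money.

C$981,131.09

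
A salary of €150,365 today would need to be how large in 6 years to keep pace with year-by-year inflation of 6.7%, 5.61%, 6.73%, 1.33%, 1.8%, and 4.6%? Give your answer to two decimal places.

€195,128.29

Cumulative price-level factor: 1.067 × 1.0561 × 1.0673 × 1.0133 × 1.018 × 1.046 ≈ 1.2976975260.
The nominal amount required is €150,365 scaled up by that factor.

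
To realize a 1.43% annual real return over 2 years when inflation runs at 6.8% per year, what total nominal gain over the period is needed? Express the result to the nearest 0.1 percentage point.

Required annual nominal rate: (1+1.43%)(1+6.8%) − 1 = 8.32724%.
Cumulative over 2 years: (1 + 0.0832724)^2 − 1 ≈ 0.17348.

17.3%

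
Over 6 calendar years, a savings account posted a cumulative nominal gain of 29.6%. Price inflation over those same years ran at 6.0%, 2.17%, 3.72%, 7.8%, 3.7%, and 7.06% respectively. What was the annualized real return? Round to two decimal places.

Cumulative inflation factor: 1.060 × 1.0217 × 1.0372 × 1.078 × 1.037 × 1.0706 ≈ 1.34436.
Nominal growth factor: 1.29600. Real growth factor = 1.29600 / 1.34436 ≈ 0.96403.
Annualized: 0.96403^(1/6) − 1 ≈ -0.00609.

-0.61%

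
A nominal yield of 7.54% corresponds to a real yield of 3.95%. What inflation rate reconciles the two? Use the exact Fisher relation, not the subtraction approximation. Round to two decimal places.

3.45%

From (1+r_nom) = (1+r_real)(1+π), we get 1+π = (1 + 7.54%)/(1 + 3.95%) = 1.0754/1.0395 ≈ 1.03454.
So π ≈ 3.4536%.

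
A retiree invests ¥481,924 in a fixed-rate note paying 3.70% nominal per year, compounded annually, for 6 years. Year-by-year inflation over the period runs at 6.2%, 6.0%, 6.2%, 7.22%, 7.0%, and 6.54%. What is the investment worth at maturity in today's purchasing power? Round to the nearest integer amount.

¥410,132

Nominal value at maturity: ¥481,924 × (1 + 3.70%)^6 ≈ ¥599,309.
Price-level factor over 6 years: 1.062 × 1.060 × 1.062 × 1.0722 × 1.070 × 1.0654 ≈ 1.4612589083.
Dividing the nominal maturity value by the price-level factor gives the value in today's money.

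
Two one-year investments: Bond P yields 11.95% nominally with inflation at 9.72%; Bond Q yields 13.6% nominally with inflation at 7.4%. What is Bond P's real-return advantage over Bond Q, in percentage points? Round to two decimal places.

Bond P real return: 1.1195/1.0972 − 1 = 2.032%.
Bond Q real return: 1.136/1.074 − 1 = 5.773%.
Difference: 2.032 − 5.773 = -3.741 pp.

-3.74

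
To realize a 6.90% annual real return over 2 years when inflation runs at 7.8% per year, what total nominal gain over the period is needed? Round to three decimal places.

32.798%

Required annual nominal rate: (1+6.90%)(1+7.8%) − 1 = 15.2382%.
Cumulative over 2 years: (1 + 0.152382)^2 − 1 ≈ 0.32798.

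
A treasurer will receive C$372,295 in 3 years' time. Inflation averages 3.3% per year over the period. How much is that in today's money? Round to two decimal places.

Price-level factor over 3 years: (1 + 3.3%)^3 = 1.102302937.
Purchasing power today: C$372,295 divided by that factor.

C$337,742.91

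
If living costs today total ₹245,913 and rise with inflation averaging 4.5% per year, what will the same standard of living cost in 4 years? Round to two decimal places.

Cumulative price-level factor: (1+4.5%)^4 ≈ 1.1925186006.
Multiplying ₹245,913 by the price-level factor gives the future nominal sum.

₹293,255.83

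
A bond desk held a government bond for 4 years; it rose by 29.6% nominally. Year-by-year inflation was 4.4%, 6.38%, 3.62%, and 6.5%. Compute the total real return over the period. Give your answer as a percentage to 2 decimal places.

5.74%

Cumulative inflation factor: 1.044 × 1.0638 × 1.0362 × 1.065 ≈ 1.22561.
Nominal growth factor: 1.29600. Real growth factor = 1.29600 / 1.22561 ≈ 1.05743.
Total real return ≈ 5.7429%.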